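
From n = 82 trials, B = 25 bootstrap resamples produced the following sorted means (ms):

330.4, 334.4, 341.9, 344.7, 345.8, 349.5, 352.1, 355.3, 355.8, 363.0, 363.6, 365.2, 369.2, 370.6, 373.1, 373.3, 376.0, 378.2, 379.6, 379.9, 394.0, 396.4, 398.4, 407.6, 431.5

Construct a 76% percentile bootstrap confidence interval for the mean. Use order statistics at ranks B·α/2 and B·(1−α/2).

α = 0.24; lower rank = 25 × 0.120 = 3; upper rank = 25 × 0.880 = 22.
The 3rd smallest replicate is 341.9; the 22nd is 396.4.

(341.9, 396.4)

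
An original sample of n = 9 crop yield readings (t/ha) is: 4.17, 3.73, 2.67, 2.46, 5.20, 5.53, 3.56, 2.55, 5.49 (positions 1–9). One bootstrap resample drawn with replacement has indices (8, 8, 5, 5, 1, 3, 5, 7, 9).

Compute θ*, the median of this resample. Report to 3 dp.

θ* = 4.170

Resample values: 2.55, 2.55, 5.20, 5.20, 4.17, 2.67, 5.20, 3.56, 5.49.
Sorted: 2.55, 2.55, 2.67, 3.56, 4.17, 5.20, 5.20, 5.20, 5.49
Median = middle value = 4.170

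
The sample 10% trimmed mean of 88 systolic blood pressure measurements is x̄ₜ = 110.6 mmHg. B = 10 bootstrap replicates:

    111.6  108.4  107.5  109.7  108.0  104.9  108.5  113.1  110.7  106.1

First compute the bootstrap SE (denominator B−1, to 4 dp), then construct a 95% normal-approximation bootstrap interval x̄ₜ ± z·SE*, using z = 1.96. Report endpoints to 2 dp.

(105.72, 115.48)

Mean of replicates = 108.8500; sum of squared deviations = 55.8050; SE* = √(55.8050/9) = 2.4901
Margin = 1.96 × 2.4901 = 4.881
Interval: 110.6 ± 4.881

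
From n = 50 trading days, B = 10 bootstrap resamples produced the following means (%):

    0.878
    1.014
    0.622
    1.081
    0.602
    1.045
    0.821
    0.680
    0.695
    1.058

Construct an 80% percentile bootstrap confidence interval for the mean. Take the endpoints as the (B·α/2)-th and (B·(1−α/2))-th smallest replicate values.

(0.602, 1.058)

Sorted replicates: 0.602, 0.622, 0.680, 0.695, 0.821, 0.878, 1.014, 1.045, 1.058, 1.081
α = 0.20; lower rank = 10 × 0.100 = 1; upper rank = 10 × 0.900 = 9.
The 1st smallest replicate is 0.602; the 9th is 1.058.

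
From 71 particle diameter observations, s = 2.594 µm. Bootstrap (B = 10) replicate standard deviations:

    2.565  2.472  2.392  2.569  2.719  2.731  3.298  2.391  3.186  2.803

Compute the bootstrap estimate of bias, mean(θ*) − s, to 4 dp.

bias = +0.1186

mean(θ*) = (2.565 + 2.472 + 2.392 + 2.569 + 2.719 + 2.731 + 3.298 + 2.391 + 3.186 + 2.803) / 10 = 2.71260
bias = 2.71260 − 2.594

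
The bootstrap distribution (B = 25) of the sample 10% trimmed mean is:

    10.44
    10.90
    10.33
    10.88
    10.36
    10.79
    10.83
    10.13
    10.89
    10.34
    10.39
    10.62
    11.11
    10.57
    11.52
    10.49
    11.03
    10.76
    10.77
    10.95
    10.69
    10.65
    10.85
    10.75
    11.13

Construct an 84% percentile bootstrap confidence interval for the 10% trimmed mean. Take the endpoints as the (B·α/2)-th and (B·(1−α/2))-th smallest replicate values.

(10.33, 11.11)

Sorted replicates: 10.13, 10.33, 10.34, 10.36, 10.39, 10.44, 10.49, 10.57, 10.62, 10.65, 10.69, 10.75, 10.76, 10.77, 10.79, 10.83, 10.85, 10.88, 10.89, 10.90, 10.95, 11.03, 11.11, 11.13, 11.52
α = 0.16; lower rank = 25 × 0.080 = 2; upper rank = 25 × 0.920 = 23.
The 2nd smallest replicate is 10.33; the 23rd is 11.11.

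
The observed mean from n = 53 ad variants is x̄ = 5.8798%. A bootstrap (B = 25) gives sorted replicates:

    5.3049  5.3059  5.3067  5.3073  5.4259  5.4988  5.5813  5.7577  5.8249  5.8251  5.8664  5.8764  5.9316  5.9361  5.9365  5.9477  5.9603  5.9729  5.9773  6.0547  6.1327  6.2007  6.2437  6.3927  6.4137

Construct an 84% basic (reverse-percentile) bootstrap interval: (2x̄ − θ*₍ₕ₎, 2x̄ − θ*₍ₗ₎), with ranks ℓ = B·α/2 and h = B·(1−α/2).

(5.5159, 6.4537)

Percentile endpoints at ranks 2 and 23: θ*₍2₎ = 5.3059, θ*₍23₎ = 6.2437.
Basic interval reflects these around x̄:
  lower = 2 × 5.8798 − 6.2437 = 5.5159
  upper = 2 × 5.8798 − 5.3059 = 6.4537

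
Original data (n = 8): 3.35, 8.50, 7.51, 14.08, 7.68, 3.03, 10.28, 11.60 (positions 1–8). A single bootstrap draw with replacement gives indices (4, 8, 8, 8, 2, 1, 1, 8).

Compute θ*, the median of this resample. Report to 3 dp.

Resample values: 14.08, 11.60, 11.60, 11.60, 8.50, 3.35, 3.35, 11.60.
Sorted: 3.35, 3.35, 8.50, 11.60, 11.60, 11.60, 11.60, 14.08
Median = average of the two middle values = 11.600

θ* = 11.600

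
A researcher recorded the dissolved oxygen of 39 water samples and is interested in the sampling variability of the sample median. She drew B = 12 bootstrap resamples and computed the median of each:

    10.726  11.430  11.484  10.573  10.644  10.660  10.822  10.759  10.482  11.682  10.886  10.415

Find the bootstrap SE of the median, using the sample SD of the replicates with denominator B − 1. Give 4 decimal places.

Bootstrap SE is the standard deviation of the 12 replicate medians.
Mean of replicates: (10.726 + 11.430 + 11.484 + 10.573 + 10.644 + 10.660 + 10.822 + 10.759 + 10.482 + 11.682 + 10.886 + 10.415) / 12 = 130.56300 / 12 = 10.88025
Sum of squared deviations: (−0.15425)² + (+0.54975)² + (+0.60375)² + (−0.30725)² + (−0.23625)² + (−0.22025)² + (−0.05825)² + (−0.12125)² + (−0.39825)² + (+0.80175)² + (+0.00575)² + (−0.46525)² = 1.92525
Variance = 1.92525 / 11 = 0.17502
SE* = √0.17502

SE* = 0.4184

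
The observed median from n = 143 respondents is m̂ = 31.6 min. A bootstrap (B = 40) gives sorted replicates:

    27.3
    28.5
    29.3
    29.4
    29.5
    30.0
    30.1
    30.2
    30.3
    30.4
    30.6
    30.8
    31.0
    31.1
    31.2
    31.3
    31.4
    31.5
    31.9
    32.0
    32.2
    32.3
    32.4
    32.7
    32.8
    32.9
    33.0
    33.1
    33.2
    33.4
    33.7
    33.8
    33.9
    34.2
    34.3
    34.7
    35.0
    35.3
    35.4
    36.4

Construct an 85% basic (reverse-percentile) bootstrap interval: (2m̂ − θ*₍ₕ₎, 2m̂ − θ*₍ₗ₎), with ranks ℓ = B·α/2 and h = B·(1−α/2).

Percentile endpoints at ranks 3 and 37: θ*₍3₎ = 29.3, θ*₍37₎ = 35.0.
Basic interval reflects these around m̂:
  lower = 2 × 31.6 − 35.0 = 28.2
  upper = 2 × 31.6 − 29.3 = 33.9

(28.2, 33.9)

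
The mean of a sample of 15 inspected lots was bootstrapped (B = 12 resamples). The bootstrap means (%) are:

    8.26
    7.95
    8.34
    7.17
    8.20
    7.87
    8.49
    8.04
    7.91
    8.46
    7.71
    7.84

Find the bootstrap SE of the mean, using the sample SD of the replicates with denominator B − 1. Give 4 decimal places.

SE* = 0.3690

Bootstrap SE is the standard deviation of the 12 replicate means.
Mean of replicates: (8.26 + 7.95 + 8.34 + 7.17 + 8.20 + 7.87 + 8.49 + 8.04 + 7.91 + 8.46 + 7.71 + 7.84) / 12 = 96.24000 / 12 = 8.02000
Sum of squared deviations: (+0.24000)² + (−0.07000)² + (+0.32000)² + (−0.85000)² + (+0.18000)² + (−0.15000)² + (+0.47000)² + (+0.02000)² + (−0.11000)² + (+0.44000)² + (−0.31000)² + (−0.18000)² = 1.49780
Variance = 1.49780 / 11 = 0.13616
SE* = √0.13616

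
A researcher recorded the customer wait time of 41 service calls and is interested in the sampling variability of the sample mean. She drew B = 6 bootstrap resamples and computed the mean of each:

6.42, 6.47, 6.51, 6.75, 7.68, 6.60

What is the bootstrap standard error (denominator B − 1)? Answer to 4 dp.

Bootstrap SE is the standard deviation of the 6 replicate means.
Mean of replicates: (6.42 + 6.47 + 6.51 + 6.75 + 7.68 + 6.60) / 6 = 40.43000 / 6 = 6.73833
Sum of squared deviations: (−0.31833)² + (−0.26833)² + (−0.22833)² + (+0.01167)² + (+0.94167)² + (−0.13833)² = 1.13148
Variance = 1.13148 / 5 = 0.22630
SE* = √0.22630

SE* = 0.4757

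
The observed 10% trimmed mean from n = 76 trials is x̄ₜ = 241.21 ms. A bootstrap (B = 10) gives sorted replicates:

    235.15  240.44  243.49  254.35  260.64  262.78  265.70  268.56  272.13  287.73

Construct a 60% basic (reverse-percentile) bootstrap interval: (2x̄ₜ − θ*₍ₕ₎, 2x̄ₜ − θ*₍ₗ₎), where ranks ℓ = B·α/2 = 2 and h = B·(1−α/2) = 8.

(213.86, 241.98)

Percentile endpoints at ranks 2 and 8: θ*₍2₎ = 240.44, θ*₍8₎ = 268.56.
Basic interval reflects these around x̄ₜ:
  lower = 2 × 241.21 − 268.56 = 213.86
  upper = 2 × 241.21 − 240.44 = 241.98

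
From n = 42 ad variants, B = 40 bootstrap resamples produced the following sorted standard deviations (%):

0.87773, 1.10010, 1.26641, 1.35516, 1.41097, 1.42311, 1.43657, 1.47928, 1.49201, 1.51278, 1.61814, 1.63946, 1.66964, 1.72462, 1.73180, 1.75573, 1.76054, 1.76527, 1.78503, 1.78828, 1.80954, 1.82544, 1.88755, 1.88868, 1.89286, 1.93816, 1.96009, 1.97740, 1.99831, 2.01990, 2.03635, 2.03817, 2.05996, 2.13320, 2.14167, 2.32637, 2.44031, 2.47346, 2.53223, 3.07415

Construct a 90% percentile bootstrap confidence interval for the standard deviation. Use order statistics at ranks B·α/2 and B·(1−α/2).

(1.10010, 2.47346)

α = 0.10; lower rank = 40 × 0.050 = 2; upper rank = 40 × 0.950 = 38.
The 2nd smallest replicate is 1.10010; the 38th is 2.47346.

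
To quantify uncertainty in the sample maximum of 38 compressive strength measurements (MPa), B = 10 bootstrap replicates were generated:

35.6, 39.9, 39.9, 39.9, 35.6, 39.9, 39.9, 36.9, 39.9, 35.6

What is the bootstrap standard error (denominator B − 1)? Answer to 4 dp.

Bootstrap SE is the standard deviation of the 10 replicate maximums.
Mean of replicates: (35.6 + 39.9 + 39.9 + 39.9 + 35.6 + 39.9 + 39.9 + 36.9 + 39.9 + 35.6) / 10 = 383.10000 / 10 = 38.31000
Sum of squared deviations: (−2.71000)² + (+1.59000)² + (+1.59000)² + (+1.59000)² + (−2.71000)² + (+1.59000)² + (+1.59000)² + (−1.41000)² + (+1.59000)² + (−2.71000)² = 39.18900
Variance = 39.18900 / 9 = 4.35433
SE* = √4.35433

SE* = 2.0867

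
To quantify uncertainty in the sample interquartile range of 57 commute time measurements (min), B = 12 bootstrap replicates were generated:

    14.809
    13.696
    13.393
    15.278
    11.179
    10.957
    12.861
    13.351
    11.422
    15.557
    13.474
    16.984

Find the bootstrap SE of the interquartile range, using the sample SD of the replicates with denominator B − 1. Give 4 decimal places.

Bootstrap SE is the standard deviation of the 12 replicate interquartile ranges.
Mean of replicates: (14.809 + 13.696 + 13.393 + 15.278 + 11.179 + 10.957 + 12.861 + 13.351 + 11.422 + 15.557 + 13.474 + 16.984) / 12 = 162.96100 / 12 = 13.58008
Sum of squared deviations: (+1.22892)² + (+0.11592)² + (−0.18708)² + (+1.69792)² + (−2.40108)² + (−2.62308)² + (−0.71908)² + (−0.22908)² + (−2.15808)² + (+1.97692)² + (−0.10608)² + (+3.40392)² = 37.82035
Variance = 37.82035 / 11 = 3.43821
SE* = √3.43821

SE* = 1.8542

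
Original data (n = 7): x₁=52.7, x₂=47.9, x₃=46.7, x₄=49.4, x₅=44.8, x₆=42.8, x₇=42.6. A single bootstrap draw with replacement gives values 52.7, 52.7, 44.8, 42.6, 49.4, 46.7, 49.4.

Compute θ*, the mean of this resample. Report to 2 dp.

Mean = (52.7 + 52.7 + 44.8 + 42.6 + 49.4 + 46.7 + 49.4) / 7 = 338.30 / 7 = 48.33

θ* = 48.33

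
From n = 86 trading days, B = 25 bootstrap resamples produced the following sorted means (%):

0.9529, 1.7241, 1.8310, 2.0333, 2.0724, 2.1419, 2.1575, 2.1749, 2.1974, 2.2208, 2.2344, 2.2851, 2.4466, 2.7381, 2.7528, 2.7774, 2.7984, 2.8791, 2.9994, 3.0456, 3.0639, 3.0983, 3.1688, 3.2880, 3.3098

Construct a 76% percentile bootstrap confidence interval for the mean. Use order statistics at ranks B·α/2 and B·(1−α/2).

(1.8310, 3.0983)

α = 0.24; lower rank = 25 × 0.120 = 3; upper rank = 25 × 0.880 = 22.
The 3rd smallest replicate is 1.8310; the 22nd is 3.0983.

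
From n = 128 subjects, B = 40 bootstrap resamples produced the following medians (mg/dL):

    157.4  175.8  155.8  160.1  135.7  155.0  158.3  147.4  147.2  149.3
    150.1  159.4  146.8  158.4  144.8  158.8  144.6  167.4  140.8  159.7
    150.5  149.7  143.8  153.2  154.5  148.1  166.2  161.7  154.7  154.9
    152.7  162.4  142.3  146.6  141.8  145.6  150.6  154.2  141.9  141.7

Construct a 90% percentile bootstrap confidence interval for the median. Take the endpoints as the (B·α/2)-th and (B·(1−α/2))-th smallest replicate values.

Sorted replicates: 135.7, 140.8, 141.7, 141.8, 141.9, 142.3, 143.8, 144.6, 144.8, 145.6, 146.6, 146.8, 147.2, 147.4, 148.1, 149.3, 149.7, 150.1, 150.5, 150.6, 152.7, 153.2, 154.2, 154.5, 154.7, 154.9, 155.0, 155.8, 157.4, 158.3, 158.4, 158.8, 159.4, 159.7, 160.1, 161.7, 162.4, 166.2, 167.4, 175.8
α = 0.10; lower rank = 40 × 0.050 = 2; upper rank = 40 × 0.950 = 38.
The 2nd smallest replicate is 140.8; the 38th is 166.2.

(140.8, 166.2)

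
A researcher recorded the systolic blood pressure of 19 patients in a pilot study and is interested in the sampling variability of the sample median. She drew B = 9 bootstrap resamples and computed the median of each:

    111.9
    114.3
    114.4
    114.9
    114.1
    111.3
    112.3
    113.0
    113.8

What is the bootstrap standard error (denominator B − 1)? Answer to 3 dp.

Bootstrap SE is the standard deviation of the 9 replicate medians.
Mean of replicates: (111.9 + 114.3 + 114.4 + 114.9 + 114.1 + 111.3 + 112.3 + 113.0 + 113.8) / 9 = 1020.0000 / 9 = 113.3333
Sum of squared deviations: (−1.4333)² + (+0.9667)² + (+1.0667)² + (+1.5667)² + (+0.7667)² + (−2.0333)² + (−1.0333)² + (−0.3333)² + (+0.4667)² = 12.7000
Variance = 12.7000 / 8 = 1.5875
SE* = √1.5875

SE* = 1.260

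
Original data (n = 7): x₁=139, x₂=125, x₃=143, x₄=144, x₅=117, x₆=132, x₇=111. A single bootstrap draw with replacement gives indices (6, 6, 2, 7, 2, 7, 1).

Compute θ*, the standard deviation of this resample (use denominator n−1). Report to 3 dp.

θ* = 10.693

Resample values: 132, 132, 125, 111, 125, 111, 139.
Mean = 125.0000; sum of squared deviations = 686.0000
s² = 686.0000 / 6 = 114.3333
s = √114.3333 = 10.693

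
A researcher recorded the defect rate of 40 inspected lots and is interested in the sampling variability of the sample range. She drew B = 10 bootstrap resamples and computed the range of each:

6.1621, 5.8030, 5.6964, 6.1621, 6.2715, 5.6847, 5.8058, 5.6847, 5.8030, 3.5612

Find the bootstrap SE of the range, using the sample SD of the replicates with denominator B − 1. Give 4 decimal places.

Bootstrap SE is the standard deviation of the 10 replicate ranges.
Mean of replicates: (6.1621 + 5.8030 + 5.6964 + 6.1621 + 6.2715 + 5.6847 + 5.8058 + 5.6847 + 5.8030 + 3.5612) / 10 = 56.63450 / 10 = 5.66345
Sum of squared deviations: (+0.49865)² + (+0.13955)² + (+0.03295)² + (+0.49865)² + (+0.60805)² + (+0.02125)² + (+0.14235)² + (+0.02125)² + (+0.13955)² + (−2.10225)² = 5.34768
Variance = 5.34768 / 9 = 0.59419
SE* = √0.59419

SE* = 0.7708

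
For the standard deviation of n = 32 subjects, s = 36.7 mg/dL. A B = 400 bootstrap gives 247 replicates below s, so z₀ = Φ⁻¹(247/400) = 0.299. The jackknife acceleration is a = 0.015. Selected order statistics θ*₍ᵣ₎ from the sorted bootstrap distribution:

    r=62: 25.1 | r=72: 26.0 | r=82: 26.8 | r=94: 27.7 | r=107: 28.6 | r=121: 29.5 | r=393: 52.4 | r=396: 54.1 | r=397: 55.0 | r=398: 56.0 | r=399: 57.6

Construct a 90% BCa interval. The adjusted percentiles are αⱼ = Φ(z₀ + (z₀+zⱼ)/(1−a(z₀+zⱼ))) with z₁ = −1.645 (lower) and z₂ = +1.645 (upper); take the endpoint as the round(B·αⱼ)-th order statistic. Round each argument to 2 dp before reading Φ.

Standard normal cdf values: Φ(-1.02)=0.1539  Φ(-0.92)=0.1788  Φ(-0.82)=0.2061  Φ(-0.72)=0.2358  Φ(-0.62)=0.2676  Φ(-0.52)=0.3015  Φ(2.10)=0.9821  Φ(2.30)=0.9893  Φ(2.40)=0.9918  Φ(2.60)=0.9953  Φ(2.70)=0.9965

(25.1, 54.1)

Lower: z₀ + z₁ = 0.299 + (-1.645) = -1.346; 1 − a(z₀+z₁) = 1 − (0.015)(-1.346) = 1.0202; argument = 0.299 + (-1.346)/1.0202 = -1.0204 → -1.02.
α₁ = Φ(-1.02) = 0.1539; rank = round(400 × 0.1539) = 62; θ*₍62₎ = 25.1.
Upper: z₀ + z₂ = 1.944; 1 − a(z₀+z₂) = 0.9708; argument = 2.3014 → 2.30; α₂ = 0.9893; rank = 396; θ*₍396₎ = 54.1.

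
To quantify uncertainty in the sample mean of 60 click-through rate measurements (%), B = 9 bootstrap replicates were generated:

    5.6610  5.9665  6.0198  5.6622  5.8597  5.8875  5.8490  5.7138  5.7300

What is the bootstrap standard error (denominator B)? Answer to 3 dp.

SE* = 0.124

Bootstrap SE is the standard deviation of the 9 replicate means.
Mean of replicates: (5.6610 + 5.9665 + 6.0198 + 5.6622 + 5.8597 + 5.8875 + 5.8490 + 5.7138 + 5.7300) / 9 = 52.34950 / 9 = 5.81661
Sum of squared deviations: (−0.15561)² + (+0.14989)² + (+0.20319)² + (−0.15441)² + (+0.04309)² + (+0.07089)² + (+0.03239)² + (−0.10281)² + (−0.08661)² = 0.13781
Variance = 0.13781 / 9 = 0.01531
SE* = √0.01531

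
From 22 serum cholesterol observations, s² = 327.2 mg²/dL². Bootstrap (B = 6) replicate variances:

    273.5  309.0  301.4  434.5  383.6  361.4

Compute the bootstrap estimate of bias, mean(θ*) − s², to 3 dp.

bias = +16.700

mean(θ*) = (273.5 + 309.0 + 301.4 + 434.5 + 383.6 + 361.4) / 6 = 343.9000
bias = 343.9000 − 327.2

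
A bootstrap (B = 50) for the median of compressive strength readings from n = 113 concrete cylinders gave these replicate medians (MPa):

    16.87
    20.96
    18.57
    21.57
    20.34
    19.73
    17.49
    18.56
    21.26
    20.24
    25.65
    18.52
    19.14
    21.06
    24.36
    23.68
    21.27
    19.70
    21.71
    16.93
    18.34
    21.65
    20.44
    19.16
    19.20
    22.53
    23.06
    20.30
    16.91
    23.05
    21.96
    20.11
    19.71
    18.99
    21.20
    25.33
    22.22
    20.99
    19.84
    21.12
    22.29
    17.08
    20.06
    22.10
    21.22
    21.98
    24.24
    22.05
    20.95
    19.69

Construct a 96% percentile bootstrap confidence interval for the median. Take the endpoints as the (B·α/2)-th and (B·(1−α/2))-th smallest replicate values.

Sorted replicates: 16.87, 16.91, 16.93, 17.08, 17.49, 18.34, 18.52, 18.56, 18.57, 18.99, 19.14, 19.16, 19.20, 19.69, 19.70, 19.71, 19.73, 19.84, 20.06, 20.11, 20.24, 20.30, 20.34, 20.44, 20.95, 20.96, 20.99, 21.06, 21.12, 21.20, 21.22, 21.26, 21.27, 21.57, 21.65, 21.71, 21.96, 21.98, 22.05, 22.10, 22.22, 22.29, 22.53, 23.05, 23.06, 23.68, 24.24, 24.36, 25.33, 25.65
α = 0.04; lower rank = 50 × 0.020 = 1; upper rank = 50 × 0.980 = 49.
The 1st smallest replicate is 16.87; the 49th is 25.33.

(16.87, 25.33)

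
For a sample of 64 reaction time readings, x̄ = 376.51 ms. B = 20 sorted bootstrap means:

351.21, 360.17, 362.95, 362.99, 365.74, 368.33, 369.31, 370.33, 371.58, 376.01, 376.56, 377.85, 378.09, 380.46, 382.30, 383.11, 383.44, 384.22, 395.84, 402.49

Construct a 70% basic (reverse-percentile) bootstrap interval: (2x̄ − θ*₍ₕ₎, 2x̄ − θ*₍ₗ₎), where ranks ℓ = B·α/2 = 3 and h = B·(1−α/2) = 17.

Percentile endpoints at ranks 3 and 17: θ*₍3₎ = 362.95, θ*₍17₎ = 383.44.
Basic interval reflects these around x̄:
  lower = 2 × 376.51 − 383.44 = 369.58
  upper = 2 × 376.51 − 362.95 = 390.07

(369.58, 390.07)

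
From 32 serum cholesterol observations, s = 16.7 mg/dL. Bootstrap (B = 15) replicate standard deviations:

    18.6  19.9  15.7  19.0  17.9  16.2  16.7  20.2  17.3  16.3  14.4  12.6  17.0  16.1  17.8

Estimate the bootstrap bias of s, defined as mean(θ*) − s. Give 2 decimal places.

bias = +0.35

mean(θ*) = (18.6 + 19.9 + 15.7 + 19.0 + 17.9 + 16.2 + 16.7 + 20.2 + 17.3 + 16.3 + 14.4 + 12.6 + 17.0 + 16.1 + 17.8) / 15 = 17.047
bias = 17.047 − 16.7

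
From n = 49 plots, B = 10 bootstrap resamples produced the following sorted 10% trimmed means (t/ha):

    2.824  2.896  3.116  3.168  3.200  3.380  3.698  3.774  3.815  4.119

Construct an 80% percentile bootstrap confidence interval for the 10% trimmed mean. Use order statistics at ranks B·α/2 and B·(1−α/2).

(2.824, 3.815)

α = 0.20; lower rank = 10 × 0.100 = 1; upper rank = 10 × 0.900 = 9.
The 1st smallest replicate is 2.824; the 9th is 3.815.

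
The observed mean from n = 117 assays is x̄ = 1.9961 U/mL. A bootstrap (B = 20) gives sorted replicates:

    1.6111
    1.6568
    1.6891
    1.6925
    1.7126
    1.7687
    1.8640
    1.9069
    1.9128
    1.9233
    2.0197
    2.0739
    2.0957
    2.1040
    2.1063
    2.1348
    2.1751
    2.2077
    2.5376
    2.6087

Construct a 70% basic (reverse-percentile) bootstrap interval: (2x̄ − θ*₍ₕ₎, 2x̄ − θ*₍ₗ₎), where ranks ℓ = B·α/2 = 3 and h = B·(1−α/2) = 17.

(1.8171, 2.3031)

Percentile endpoints at ranks 3 and 17: θ*₍3₎ = 1.6891, θ*₍17₎ = 2.1751.
Basic interval reflects these around x̄:
  lower = 2 × 1.9961 − 2.1751 = 1.8171
  upper = 2 × 1.9961 − 1.6891 = 2.3031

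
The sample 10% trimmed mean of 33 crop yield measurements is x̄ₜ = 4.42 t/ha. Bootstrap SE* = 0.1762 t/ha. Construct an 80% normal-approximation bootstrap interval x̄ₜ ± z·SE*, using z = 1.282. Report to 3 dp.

(4.194, 4.646)

Margin = 1.282 × 0.1762 = 0.2259
Interval: 4.42 ± 0.2259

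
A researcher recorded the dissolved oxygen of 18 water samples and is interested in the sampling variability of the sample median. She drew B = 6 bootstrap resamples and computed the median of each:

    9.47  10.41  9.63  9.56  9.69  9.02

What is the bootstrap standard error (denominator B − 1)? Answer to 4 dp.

SE* = 0.4505

Bootstrap SE is the standard deviation of the 6 replicate medians.
Mean of replicates: (9.47 + 10.41 + 9.63 + 9.56 + 9.69 + 9.02) / 6 = 57.78000 / 6 = 9.63000
Sum of squared deviations: (−0.16000)² + (+0.78000)² + (+0.00000)² + (−0.07000)² + (+0.06000)² + (−0.61000)² = 1.01460
Variance = 1.01460 / 5 = 0.20292
SE* = √0.20292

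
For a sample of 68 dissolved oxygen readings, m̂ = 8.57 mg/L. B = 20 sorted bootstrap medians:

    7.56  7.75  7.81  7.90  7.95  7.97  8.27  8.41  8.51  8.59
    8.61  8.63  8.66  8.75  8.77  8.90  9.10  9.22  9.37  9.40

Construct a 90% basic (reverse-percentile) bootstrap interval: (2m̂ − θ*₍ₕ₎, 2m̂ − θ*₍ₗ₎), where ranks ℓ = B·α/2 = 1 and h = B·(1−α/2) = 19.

Percentile endpoints at ranks 1 and 19: θ*₍1₎ = 7.56, θ*₍19₎ = 9.37.
Basic interval reflects these around m̂:
  lower = 2 × 8.57 − 9.37 = 7.77
  upper = 2 × 8.57 − 7.56 = 9.58

(7.77, 9.58)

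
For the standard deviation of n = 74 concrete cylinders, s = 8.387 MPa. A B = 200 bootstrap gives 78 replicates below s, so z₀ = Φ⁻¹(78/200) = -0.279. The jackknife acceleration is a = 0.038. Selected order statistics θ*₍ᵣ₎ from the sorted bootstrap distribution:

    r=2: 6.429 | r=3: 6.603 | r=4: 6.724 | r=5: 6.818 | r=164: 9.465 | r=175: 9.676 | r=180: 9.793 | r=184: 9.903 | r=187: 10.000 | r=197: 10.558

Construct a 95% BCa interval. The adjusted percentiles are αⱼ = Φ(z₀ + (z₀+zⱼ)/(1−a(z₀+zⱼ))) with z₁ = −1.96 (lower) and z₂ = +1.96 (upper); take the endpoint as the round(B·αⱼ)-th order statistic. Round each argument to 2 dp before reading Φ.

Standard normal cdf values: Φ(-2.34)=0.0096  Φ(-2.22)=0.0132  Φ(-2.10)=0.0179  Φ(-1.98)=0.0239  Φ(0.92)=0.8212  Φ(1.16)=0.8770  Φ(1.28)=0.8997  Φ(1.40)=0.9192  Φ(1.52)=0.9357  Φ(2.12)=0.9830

(6.429, 10.000)

Lower: z₀ + z₁ = -0.279 + (-1.960) = -2.239; 1 − a(z₀+z₁) = 1 − (0.038)(-2.239) = 1.0851; argument = -0.279 + (-2.239)/1.0851 = -2.3424 → -2.34.
α₁ = Φ(-2.34) = 0.0096; rank = round(200 × 0.0096) = 2; θ*₍2₎ = 6.429.
Upper: z₀ + z₂ = 1.681; 1 − a(z₀+z₂) = 0.9361; argument = 1.5167 → 1.52; α₂ = 0.9357; rank = 187; θ*₍187₎ = 10.000.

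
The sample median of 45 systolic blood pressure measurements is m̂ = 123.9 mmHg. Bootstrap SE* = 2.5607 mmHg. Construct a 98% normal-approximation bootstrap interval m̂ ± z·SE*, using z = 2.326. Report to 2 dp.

Margin = 2.326 × 2.5607 = 5.956
Interval: 123.9 ± 5.956

(117.94, 129.86)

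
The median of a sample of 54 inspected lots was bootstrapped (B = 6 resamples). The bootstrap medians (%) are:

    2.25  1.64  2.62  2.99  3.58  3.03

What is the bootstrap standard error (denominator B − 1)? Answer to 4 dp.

SE* = 0.6780

Bootstrap SE is the standard deviation of the 6 replicate medians.
Mean of replicates: (2.25 + 1.64 + 2.62 + 2.99 + 3.58 + 3.03) / 6 = 16.11000 / 6 = 2.68500
Sum of squared deviations: (−0.43500)² + (−1.04500)² + (−0.06500)² + (+0.30500)² + (+0.89500)² + (+0.34500)² = 2.29855
Variance = 2.29855 / 5 = 0.45971
SE* = √0.45971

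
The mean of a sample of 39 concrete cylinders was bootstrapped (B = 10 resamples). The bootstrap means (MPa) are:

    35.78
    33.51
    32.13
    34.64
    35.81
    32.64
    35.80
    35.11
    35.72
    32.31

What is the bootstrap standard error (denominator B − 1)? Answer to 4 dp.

SE* = 1.5469

Bootstrap SE is the standard deviation of the 10 replicate means.
Mean of replicates: (35.78 + 33.51 + 32.13 + 34.64 + 35.81 + 32.64 + 35.80 + 35.11 + 35.72 + 32.31) / 10 = 343.45000 / 10 = 34.34500
Sum of squared deviations: (+1.43500)² + (−0.83500)² + (−2.21500)² + (+0.29500)² + (+1.46500)² + (−1.70500)² + (+1.45500)² + (+0.76500)² + (+1.37500)² + (−2.03500)² = 21.53705
Variance = 21.53705 / 9 = 2.39301
SE* = √2.39301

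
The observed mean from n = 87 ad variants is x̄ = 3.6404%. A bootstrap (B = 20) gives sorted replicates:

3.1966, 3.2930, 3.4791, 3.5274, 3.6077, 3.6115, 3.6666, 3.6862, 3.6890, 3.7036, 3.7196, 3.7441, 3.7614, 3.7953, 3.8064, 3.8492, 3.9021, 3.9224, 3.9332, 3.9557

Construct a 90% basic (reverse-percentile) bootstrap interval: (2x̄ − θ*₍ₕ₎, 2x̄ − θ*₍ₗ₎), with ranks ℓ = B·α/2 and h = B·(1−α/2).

(3.3476, 4.0842)

Percentile endpoints at ranks 1 and 19: θ*₍1₎ = 3.1966, θ*₍19₎ = 3.9332.
Basic interval reflects these around x̄:
  lower = 2 × 3.6404 − 3.9332 = 3.3476
  upper = 2 × 3.6404 − 3.1966 = 4.0842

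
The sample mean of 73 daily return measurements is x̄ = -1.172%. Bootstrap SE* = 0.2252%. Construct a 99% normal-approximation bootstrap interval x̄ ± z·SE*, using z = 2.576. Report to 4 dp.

Margin = 2.576 × 0.2252 = 0.58012
Interval: -1.172 ± 0.58012

(-1.7521, -0.5919)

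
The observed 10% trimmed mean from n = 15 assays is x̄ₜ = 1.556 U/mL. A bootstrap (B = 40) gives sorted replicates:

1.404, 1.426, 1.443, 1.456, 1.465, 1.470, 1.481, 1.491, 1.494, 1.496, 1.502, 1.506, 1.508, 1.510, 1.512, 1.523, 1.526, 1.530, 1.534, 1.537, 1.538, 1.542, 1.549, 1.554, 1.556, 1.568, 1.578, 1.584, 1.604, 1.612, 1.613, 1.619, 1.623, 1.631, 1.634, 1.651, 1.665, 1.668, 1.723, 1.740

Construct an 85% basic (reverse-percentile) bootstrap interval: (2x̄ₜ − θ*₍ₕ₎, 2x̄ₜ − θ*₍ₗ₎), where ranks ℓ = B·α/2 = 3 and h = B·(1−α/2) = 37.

(1.447, 1.669)

Percentile endpoints at ranks 3 and 37: θ*₍3₎ = 1.443, θ*₍37₎ = 1.665.
Basic interval reflects these around x̄ₜ:
  lower = 2 × 1.556 − 1.665 = 1.447
  upper = 2 × 1.556 − 1.443 = 1.669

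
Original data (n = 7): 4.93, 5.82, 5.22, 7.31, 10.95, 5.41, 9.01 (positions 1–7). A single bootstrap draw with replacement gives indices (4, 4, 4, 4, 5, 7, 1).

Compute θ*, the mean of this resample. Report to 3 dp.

Resample values: 7.31, 7.31, 7.31, 7.31, 10.95, 9.01, 4.93.
Mean = (7.31 + 7.31 + 7.31 + 7.31 + 10.95 + 9.01 + 4.93) / 7 = 54.130 / 7 = 7.733

θ* = 7.733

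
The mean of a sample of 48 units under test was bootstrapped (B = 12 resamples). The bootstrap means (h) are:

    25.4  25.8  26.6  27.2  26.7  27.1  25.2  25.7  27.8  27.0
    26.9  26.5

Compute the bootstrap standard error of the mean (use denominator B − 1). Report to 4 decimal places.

SE* = 0.7994

Bootstrap SE is the standard deviation of the 12 replicate means.
Mean of replicates: (25.4 + 25.8 + 26.6 + 27.2 + 26.7 + 27.1 + 25.2 + 25.7 + 27.8 + 27.0 + 26.9 + 26.5) / 12 = 317.90000 / 12 = 26.49167
Sum of squared deviations: (−1.09167)² + (−0.69167)² + (+0.10833)² + (+0.70833)² + (+0.20833)² + (+0.60833)² + (−1.29167)² + (−0.79167)² + (+1.30833)² + (+0.50833)² + (+0.40833)² + (+0.00833)² = 7.02917
Variance = 7.02917 / 11 = 0.63902
SE* = √0.63902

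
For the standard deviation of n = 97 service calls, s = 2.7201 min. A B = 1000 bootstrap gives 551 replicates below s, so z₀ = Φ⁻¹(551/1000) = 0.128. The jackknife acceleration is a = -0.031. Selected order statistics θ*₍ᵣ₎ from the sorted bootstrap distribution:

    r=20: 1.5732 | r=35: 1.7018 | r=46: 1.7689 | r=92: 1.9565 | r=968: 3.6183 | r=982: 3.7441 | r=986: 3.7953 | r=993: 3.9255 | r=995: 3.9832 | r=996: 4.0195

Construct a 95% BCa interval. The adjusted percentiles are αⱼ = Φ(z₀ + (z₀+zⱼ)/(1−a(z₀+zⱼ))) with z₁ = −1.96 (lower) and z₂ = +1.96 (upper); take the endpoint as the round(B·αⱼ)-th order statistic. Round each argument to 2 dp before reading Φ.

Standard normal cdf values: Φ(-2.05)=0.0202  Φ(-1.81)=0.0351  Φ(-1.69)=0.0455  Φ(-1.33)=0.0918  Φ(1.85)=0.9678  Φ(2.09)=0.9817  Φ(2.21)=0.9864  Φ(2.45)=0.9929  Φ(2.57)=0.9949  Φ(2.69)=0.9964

Lower: z₀ + z₁ = 0.128 + (-1.960) = -1.832; 1 − a(z₀+z₁) = 1 − (-0.031)(-1.832) = 0.9432; argument = 0.128 + (-1.832)/0.9432 = -1.8143 → -1.81.
α₁ = Φ(-1.81) = 0.0351; rank = round(1000 × 0.0351) = 35; θ*₍35₎ = 1.7018.
Upper: z₀ + z₂ = 2.088; 1 − a(z₀+z₂) = 1.0647; argument = 2.0891 → 2.09; α₂ = 0.9817; rank = 982; θ*₍982₎ = 3.7441.

(1.7018, 3.7441)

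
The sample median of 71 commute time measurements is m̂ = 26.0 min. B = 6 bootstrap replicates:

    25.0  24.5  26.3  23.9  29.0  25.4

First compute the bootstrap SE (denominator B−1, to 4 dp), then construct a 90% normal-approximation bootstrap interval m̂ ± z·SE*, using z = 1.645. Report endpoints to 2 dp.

(23.01, 28.99)

Mean of replicates = 25.6833; sum of squared deviations = 16.5083; SE* = √(16.5083/5) = 1.8170
Margin = 1.645 × 1.8170 = 2.989
Interval: 26.0 ± 2.989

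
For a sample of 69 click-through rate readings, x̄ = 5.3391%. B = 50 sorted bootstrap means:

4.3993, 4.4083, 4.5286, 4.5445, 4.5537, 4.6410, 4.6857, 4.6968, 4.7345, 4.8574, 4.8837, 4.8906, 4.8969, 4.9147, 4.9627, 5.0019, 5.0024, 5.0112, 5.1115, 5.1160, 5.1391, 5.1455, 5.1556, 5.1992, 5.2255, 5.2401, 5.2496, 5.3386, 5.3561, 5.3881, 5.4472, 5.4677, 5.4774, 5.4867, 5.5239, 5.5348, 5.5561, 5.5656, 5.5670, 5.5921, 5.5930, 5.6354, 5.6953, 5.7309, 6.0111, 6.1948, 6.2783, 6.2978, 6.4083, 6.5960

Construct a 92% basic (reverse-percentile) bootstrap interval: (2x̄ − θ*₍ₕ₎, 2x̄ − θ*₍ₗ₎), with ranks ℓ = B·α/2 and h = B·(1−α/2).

(4.3804, 6.2699)

Percentile endpoints at ranks 2 and 48: θ*₍2₎ = 4.4083, θ*₍48₎ = 6.2978.
Basic interval reflects these around x̄:
  lower = 2 × 5.3391 − 6.2978 = 4.3804
  upper = 2 × 5.3391 − 4.4083 = 6.2699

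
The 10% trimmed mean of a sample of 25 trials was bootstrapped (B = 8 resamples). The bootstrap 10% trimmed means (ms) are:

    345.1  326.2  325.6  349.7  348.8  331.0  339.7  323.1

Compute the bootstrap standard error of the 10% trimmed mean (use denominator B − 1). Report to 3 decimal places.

SE* = 10.977

Bootstrap SE is the standard deviation of the 8 replicate 10% trimmed means.
Mean of replicates: (345.1 + 326.2 + 325.6 + 349.7 + 348.8 + 331.0 + 339.7 + 323.1) / 8 = 2689.2000 / 8 = 336.1500
Sum of squared deviations: (+8.9500)² + (−9.9500)² + (−10.5500)² + (+13.5500)² + (+12.6500)² + (−5.1500)² + (+3.5500)² + (−13.0500)² = 843.4600
Variance = 843.4600 / 7 = 120.4943
SE* = √120.4943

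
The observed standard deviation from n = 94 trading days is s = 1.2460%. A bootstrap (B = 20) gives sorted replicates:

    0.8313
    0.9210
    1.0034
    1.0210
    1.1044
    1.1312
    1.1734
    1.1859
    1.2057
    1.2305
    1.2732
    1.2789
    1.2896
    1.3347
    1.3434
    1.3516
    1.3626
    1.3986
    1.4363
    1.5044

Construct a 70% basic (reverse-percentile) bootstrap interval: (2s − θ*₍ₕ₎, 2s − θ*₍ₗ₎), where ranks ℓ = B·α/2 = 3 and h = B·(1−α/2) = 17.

Percentile endpoints at ranks 3 and 17: θ*₍3₎ = 1.0034, θ*₍17₎ = 1.3626.
Basic interval reflects these around s:
  lower = 2 × 1.2460 − 1.3626 = 1.1294
  upper = 2 × 1.2460 − 1.0034 = 1.4886

(1.1294, 1.4886)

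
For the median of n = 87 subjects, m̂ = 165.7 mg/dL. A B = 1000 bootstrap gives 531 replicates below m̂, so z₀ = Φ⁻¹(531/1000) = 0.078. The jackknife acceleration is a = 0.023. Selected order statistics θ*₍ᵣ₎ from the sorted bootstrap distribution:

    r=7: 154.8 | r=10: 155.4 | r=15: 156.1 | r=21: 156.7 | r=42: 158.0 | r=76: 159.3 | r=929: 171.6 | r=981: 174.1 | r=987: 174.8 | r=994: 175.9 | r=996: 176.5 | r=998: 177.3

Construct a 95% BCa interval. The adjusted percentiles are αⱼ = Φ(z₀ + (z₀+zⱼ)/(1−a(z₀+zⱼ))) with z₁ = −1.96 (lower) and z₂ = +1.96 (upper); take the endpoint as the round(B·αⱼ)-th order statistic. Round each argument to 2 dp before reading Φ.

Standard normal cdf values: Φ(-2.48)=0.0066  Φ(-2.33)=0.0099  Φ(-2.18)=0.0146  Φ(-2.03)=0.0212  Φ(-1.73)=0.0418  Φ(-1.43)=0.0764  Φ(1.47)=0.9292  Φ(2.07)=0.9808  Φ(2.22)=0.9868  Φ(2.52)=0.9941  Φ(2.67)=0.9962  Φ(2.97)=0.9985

(158.0, 174.8)

Lower: z₀ + z₁ = 0.078 + (-1.960) = -1.882; 1 − a(z₀+z₁) = 1 − (0.023)(-1.882) = 1.0433; argument = 0.078 + (-1.882)/1.0433 = -1.7259 → -1.73.
α₁ = Φ(-1.73) = 0.0418; rank = round(1000 × 0.0418) = 42; θ*₍42₎ = 158.0.
Upper: z₀ + z₂ = 2.038; 1 − a(z₀+z₂) = 0.9531; argument = 2.2162 → 2.22; α₂ = 0.9868; rank = 987; θ*₍987₎ = 174.8.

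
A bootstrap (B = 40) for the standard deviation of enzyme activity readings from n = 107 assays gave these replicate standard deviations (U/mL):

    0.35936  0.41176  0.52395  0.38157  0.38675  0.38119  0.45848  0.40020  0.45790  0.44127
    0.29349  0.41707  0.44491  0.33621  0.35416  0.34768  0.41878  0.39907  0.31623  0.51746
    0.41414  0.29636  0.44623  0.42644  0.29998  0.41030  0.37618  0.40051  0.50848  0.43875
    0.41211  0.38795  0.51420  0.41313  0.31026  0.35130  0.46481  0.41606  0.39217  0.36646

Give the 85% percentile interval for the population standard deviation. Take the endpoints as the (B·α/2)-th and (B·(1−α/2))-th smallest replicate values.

(0.29998, 0.50848)

Sorted replicates: 0.29349, 0.29636, 0.29998, 0.31026, 0.31623, 0.33621, 0.34768, 0.35130, 0.35416, 0.35936, 0.36646, 0.37618, 0.38119, 0.38157, 0.38675, 0.38795, 0.39217, 0.39907, 0.40020, 0.40051, 0.41030, 0.41176, 0.41211, 0.41313, 0.41414, 0.41606, 0.41707, 0.41878, 0.42644, 0.43875, 0.44127, 0.44491, 0.44623, 0.45790, 0.45848, 0.46481, 0.50848, 0.51420, 0.51746, 0.52395
α = 0.15; lower rank = 40 × 0.075 = 3; upper rank = 40 × 0.925 = 37.
The 3rd smallest replicate is 0.29998; the 37th is 0.50848.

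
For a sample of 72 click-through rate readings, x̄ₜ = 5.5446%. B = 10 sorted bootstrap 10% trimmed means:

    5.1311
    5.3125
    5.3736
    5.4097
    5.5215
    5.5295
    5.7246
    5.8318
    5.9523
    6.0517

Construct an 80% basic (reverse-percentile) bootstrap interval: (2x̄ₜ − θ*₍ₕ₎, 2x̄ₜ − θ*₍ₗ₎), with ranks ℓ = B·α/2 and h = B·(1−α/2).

Percentile endpoints at ranks 1 and 9: θ*₍1₎ = 5.1311, θ*₍9₎ = 5.9523.
Basic interval reflects these around x̄ₜ:
  lower = 2 × 5.5446 − 5.9523 = 5.1369
  upper = 2 × 5.5446 − 5.1311 = 5.9581

(5.1369, 5.9581)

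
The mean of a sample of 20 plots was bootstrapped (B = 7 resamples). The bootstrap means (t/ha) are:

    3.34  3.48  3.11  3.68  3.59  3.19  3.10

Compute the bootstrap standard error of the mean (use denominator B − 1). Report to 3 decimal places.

SE* = 0.234

Bootstrap SE is the standard deviation of the 7 replicate means.
Mean of replicates: (3.34 + 3.48 + 3.11 + 3.68 + 3.59 + 3.19 + 3.10) / 7 = 23.4900 / 7 = 3.3557
Sum of squared deviations: (−0.0157)² + (+0.1243)² + (−0.2457)² + (+0.3243)² + (+0.2343)² + (−0.1657)² + (−0.2557)² = 0.3290
Variance = 0.3290 / 6 = 0.0548
SE* = √0.0548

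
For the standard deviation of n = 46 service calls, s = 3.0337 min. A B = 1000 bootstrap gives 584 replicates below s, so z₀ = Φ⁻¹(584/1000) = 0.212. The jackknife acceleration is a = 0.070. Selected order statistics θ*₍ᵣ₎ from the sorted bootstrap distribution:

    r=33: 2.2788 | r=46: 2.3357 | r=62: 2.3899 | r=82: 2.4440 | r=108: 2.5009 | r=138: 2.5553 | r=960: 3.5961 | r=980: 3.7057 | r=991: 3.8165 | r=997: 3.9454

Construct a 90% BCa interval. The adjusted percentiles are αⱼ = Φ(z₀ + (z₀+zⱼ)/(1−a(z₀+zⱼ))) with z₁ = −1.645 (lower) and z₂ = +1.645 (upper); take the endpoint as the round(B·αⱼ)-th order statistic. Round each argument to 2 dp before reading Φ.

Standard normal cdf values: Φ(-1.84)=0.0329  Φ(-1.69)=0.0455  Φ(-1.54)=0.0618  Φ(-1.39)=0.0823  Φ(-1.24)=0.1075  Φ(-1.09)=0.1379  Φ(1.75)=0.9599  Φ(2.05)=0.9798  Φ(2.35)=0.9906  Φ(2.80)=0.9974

Lower: z₀ + z₁ = 0.212 + (-1.645) = -1.433; 1 − a(z₀+z₁) = 1 − (0.070)(-1.433) = 1.1003; argument = 0.212 + (-1.433)/1.1003 = -1.0904 → -1.09.
α₁ = Φ(-1.09) = 0.1379; rank = round(1000 × 0.1379) = 138; θ*₍138₎ = 2.5553.
Upper: z₀ + z₂ = 1.857; 1 − a(z₀+z₂) = 0.8700; argument = 2.3465 → 2.35; α₂ = 0.9906; rank = 991; θ*₍991₎ = 3.8165.

(2.5553, 3.8165)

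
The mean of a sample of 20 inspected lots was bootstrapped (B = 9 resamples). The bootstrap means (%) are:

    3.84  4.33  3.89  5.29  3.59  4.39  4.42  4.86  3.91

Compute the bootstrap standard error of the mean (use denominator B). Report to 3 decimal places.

Bootstrap SE is the standard deviation of the 9 replicate means.
Mean of replicates: (3.84 + 4.33 + 3.89 + 5.29 + 3.59 + 4.39 + 4.42 + 4.86 + 3.91) / 9 = 38.5200 / 9 = 4.2800
Sum of squared deviations: (−0.4400)² + (+0.0500)² + (−0.3900)² + (+1.0100)² + (−0.6900)² + (+0.1100)² + (+0.1400)² + (+0.5800)² + (−0.3700)² = 2.3494
Variance = 2.3494 / 9 = 0.2610
SE* = √0.2610

SE* = 0.511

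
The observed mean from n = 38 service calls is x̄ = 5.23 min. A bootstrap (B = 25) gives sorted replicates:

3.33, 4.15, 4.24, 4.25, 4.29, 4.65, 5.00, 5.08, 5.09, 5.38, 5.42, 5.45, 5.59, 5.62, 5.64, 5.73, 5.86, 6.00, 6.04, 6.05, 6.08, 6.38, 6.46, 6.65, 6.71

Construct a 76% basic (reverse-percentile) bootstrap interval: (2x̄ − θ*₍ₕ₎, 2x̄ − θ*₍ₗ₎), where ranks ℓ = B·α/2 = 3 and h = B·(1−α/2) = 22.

(4.08, 6.22)

Percentile endpoints at ranks 3 and 22: θ*₍3₎ = 4.24, θ*₍22₎ = 6.38.
Basic interval reflects these around x̄:
  lower = 2 × 5.23 − 6.38 = 4.08
  upper = 2 × 5.23 − 4.24 = 6.22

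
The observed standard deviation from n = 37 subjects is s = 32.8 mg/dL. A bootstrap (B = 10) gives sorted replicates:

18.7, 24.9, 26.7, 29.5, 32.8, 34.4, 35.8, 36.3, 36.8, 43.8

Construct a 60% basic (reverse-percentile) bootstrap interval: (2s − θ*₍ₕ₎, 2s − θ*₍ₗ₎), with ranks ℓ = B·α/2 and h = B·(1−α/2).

Percentile endpoints at ranks 2 and 8: θ*₍2₎ = 24.9, θ*₍8₎ = 36.3.
Basic interval reflects these around s:
  lower = 2 × 32.8 − 36.3 = 29.3
  upper = 2 × 32.8 − 24.9 = 40.7

(29.3, 40.7)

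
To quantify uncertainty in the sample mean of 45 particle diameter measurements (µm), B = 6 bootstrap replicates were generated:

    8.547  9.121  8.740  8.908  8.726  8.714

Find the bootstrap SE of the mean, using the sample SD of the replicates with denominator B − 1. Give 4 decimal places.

SE* = 0.1974

Bootstrap SE is the standard deviation of the 6 replicate means.
Mean of replicates: (8.547 + 9.121 + 8.740 + 8.908 + 8.726 + 8.714) / 6 = 52.75600 / 6 = 8.79267
Sum of squared deviations: (−0.24567)² + (+0.32833)² + (−0.05267)² + (+0.11533)² + (−0.06667)² + (−0.07867)² = 0.19486
Variance = 0.19486 / 5 = 0.03897
SE* = √0.03897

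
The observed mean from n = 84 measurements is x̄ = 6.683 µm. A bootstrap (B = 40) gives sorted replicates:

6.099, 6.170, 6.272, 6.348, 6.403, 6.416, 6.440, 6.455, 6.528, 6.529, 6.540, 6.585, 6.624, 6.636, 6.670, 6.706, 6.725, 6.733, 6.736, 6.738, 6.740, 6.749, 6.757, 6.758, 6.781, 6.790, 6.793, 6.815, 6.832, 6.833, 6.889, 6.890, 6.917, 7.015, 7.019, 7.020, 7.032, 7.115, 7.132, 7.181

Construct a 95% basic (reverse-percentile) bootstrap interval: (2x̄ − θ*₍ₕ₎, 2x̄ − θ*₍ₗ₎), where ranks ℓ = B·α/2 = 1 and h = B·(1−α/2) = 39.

Percentile endpoints at ranks 1 and 39: θ*₍1₎ = 6.099, θ*₍39₎ = 7.132.
Basic interval reflects these around x̄:
  lower = 2 × 6.683 − 7.132 = 6.234
  upper = 2 × 6.683 − 6.099 = 7.267

(6.234, 7.267)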